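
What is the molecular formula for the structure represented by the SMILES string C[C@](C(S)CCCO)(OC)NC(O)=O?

C8H17NO4S

Heavy atoms from the SMILES: 8 C, 1 N, 4 O, 1 S.
Implicit hydrogens by atom environment:
  3 × C: 2 H each → 6
  2 × C: 3 H each → 6
  2 × C: no H
  2 × O: 1 H each → 2
  2 × O: no H
  1 × C: 1 H
  1 × N: 1 H
  1 × S: 1 H
  Total hydrogens = 17.
Molecular formula: C8H17NO4S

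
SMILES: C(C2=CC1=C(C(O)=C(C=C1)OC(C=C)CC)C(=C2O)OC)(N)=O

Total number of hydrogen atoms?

Hydrogens are implicit in SMILES; fill each atom to its normal valence:
  7 × C (aromatic): no H
  3 × C (aromatic): 1 H each → 3
  3 × O: no H
  2 × C: 3 H each → 6
  2 × C: 2 H each → 4
  2 × C: 1 H each → 2
  2 × O: 1 H each → 2
  1 × C: no H
  1 × N: 2 H
  Total hydrogens = 19.

19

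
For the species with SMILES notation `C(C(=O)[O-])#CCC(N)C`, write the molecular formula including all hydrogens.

C6H8NO2-

Heavy atoms from the SMILES: 6 C, 1 N, 2 O.
Implicit hydrogens by atom environment:
  3 × C: no H
  1 × C: 3 H
  1 × C: 2 H
  1 × C: 1 H
  1 × N: 2 H
  1 × O: no H
  1 × O (charge -1): no H
  Total hydrogens = 8.
Net charge -1.
Molecular formula: C6H8NO2-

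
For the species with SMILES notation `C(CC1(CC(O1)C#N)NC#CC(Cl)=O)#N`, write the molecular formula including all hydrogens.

Heavy atoms from the SMILES: 9 C, 1 Cl, 3 N, 2 O.
Implicit hydrogens by atom environment:
  6 × C: no H
  2 × C: 2 H each → 4
  2 × N: no H
  2 × O: no H
  1 × C: 1 H
  1 × Cl: no H
  1 × N: 1 H
  Total hydrogens = 6.
Molecular formula: C9H6ClN3O2

C9H6ClN3O2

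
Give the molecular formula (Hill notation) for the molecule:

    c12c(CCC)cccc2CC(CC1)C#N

C14H17N

Heavy atoms from the SMILES: 14 C, 1 N.
Implicit hydrogens by atom environment:
  5 × C: 2 H each → 10
  3 × C (aromatic): 1 H each → 3
  3 × C (aromatic): no H
  1 × C: 3 H
  1 × C: 1 H
  1 × C: no H
  1 × N: no H
  Total hydrogens = 17.
Molecular formula: C14H17N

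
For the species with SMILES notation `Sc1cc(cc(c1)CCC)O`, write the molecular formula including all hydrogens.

Heavy atoms from the SMILES: 9 C, 1 O, 1 S.
Implicit hydrogens by atom environment:
  3 × C (aromatic): 1 H each → 3
  3 × C (aromatic): no H
  2 × C: 2 H each → 4
  1 × C: 3 H
  1 × O: 1 H
  1 × S: 1 H
  Total hydrogens = 12.
Molecular formula: C9H12OS

C9H12OS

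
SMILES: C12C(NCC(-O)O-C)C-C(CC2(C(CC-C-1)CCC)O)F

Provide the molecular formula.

Heavy atoms from the SMILES: 16 C, 1 F, 1 N, 3 O.
Implicit hydrogens by atom environment:
  8 × C: 2 H each → 16
  5 × C: 1 H each → 5
  2 × C: 3 H each → 6
  2 × O: 1 H each → 2
  1 × C: no H
  1 × F: no H
  1 × N: 1 H
  1 × O: no H
  Total hydrogens = 30.
Molecular formula: C16H30FNO3

C16H30FNO3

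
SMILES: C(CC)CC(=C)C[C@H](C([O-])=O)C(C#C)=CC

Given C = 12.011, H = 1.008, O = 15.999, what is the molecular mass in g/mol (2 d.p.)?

Molecular formula: C14H19O2-.
M = 14×12.011 + 19×1.008 + 2×15.999 = 219.30 g/mol.

219.30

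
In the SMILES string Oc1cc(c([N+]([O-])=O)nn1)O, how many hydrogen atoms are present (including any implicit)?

Hydrogens are implicit in SMILES; fill each atom to its normal valence:
  3 × C (aromatic): no H
  2 × N (aromatic): no H
  2 × O: 1 H each → 2
  1 × C (aromatic): 1 H
  1 × N (charge +1): no H
  1 × O: no H
  1 × O (charge -1): no H
  Total hydrogens = 3.

3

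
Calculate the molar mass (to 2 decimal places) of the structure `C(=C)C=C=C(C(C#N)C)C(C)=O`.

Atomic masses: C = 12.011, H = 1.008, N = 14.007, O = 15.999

161.20

Molecular formula: C10H11NO.
M = 10×12.011 + 11×1.008 + 1×14.007 + 1×15.999 = 161.20 g/mol.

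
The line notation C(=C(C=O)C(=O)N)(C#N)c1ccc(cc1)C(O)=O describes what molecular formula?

C12H8N2O4

Heavy atoms from the SMILES: 12 C, 2 N, 4 O.
Implicit hydrogens by atom environment:
  5 × C: no H
  4 × C (aromatic): 1 H each → 4
  3 × O: no H
  2 × C (aromatic): no H
  1 × C: 1 H
  1 × N: 2 H
  1 × N: no H
  1 × O: 1 H
  Total hydrogens = 8.
Molecular formula: C12H8N2O4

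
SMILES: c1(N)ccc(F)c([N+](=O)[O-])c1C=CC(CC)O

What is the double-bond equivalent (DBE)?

Molecular formula from the SMILES: C11H13FN2O3.
DoU = (2C + 2 + N − H − X)/2 = (2·11 + 2 + 2 − 13 − 1)/2 = 12/2 = 6.
(Structurally: 1 ring(s) + 5 π bond(s) = 6.)

6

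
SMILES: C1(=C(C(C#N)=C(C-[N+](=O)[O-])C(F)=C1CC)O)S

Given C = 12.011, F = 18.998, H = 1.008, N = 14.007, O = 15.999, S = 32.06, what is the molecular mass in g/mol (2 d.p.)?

256.25

Molecular formula: C10H9FN2O3S.
M = 10×12.011 + 1×18.998 + 9×1.008 + 2×14.007 + 3×15.999 + 1×32.06 = 256.25 g/mol.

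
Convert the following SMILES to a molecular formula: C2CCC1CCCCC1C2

Heavy atoms from the SMILES: 10 C.
Implicit hydrogens by atom environment:
  8 × C: 2 H each → 16
  2 × C: 1 H each → 2
  Total hydrogens = 18.
Molecular formula: C10H18

C10H18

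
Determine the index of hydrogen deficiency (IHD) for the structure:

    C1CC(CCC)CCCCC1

Molecular formula from the SMILES: C11H22.
DoU = (2C + 2 + N − H − X)/2 = (2·11 + 2 + 0 − 22 − 0)/2 = 2/2 = 1.
(Structurally: 1 ring(s) + 0 π bond(s) = 1.)

1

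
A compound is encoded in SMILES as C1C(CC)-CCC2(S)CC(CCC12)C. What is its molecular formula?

C13H24S

Heavy atoms from the SMILES: 13 C, 1 S.
Implicit hydrogens by atom environment:
  7 × C: 2 H each → 14
  3 × C: 1 H each → 3
  2 × C: 3 H each → 6
  1 × C: no H
  1 × S: 1 H
  Total hydrogens = 24.
Molecular formula: C13H24S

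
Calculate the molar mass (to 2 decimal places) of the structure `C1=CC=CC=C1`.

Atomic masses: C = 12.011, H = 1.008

Molecular formula: C6H6.
M = 6×12.011 + 6×1.008 = 78.11 g/mol.

78.11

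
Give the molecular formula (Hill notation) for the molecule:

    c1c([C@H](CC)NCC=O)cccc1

Heavy atoms from the SMILES: 11 C, 1 N, 1 O.
Implicit hydrogens by atom environment:
  5 × C (aromatic): 1 H each → 5
  2 × C: 2 H each → 4
  2 × C: 1 H each → 2
  1 × C: 3 H
  1 × C (aromatic): no H
  1 × N: 1 H
  1 × O: no H
  Total hydrogens = 15.
Molecular formula: C11H15NO

C11H15NO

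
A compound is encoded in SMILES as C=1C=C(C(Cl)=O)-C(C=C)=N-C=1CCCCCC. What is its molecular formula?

Heavy atoms from the SMILES: 14 C, 1 Cl, 1 N, 1 O.
Implicit hydrogens by atom environment:
  6 × C: 2 H each → 12
  3 × C (aromatic): no H
  2 × C (aromatic): 1 H each → 2
  1 × C: 3 H
  1 × C: 1 H
  1 × C: no H
  1 × Cl: no H
  1 × N (aromatic): no H
  1 × O: no H
  Total hydrogens = 18.
Molecular formula: C14H18ClNO

C14H18ClNO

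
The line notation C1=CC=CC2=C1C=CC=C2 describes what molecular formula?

Heavy atoms from the SMILES: 10 C.
Implicit hydrogens by atom environment:
  8 × C (aromatic): 1 H each → 8
  2 × C (aromatic): no H
  Total hydrogens = 8.
Molecular formula: C10H8

C10H8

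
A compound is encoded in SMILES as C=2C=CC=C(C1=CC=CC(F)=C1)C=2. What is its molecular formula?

C12H9F

Heavy atoms from the SMILES: 12 C, 1 F.
Implicit hydrogens by atom environment:
  9 × C (aromatic): 1 H each → 9
  3 × C (aromatic): no H
  1 × F: no H
  Total hydrogens = 9.
Molecular formula: C12H9F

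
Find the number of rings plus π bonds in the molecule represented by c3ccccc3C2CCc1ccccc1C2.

9

Molecular formula from the SMILES: C16H16.
DoU = (2C + 2 + N − H − X)/2 = (2·16 + 2 + 0 − 16 − 0)/2 = 18/2 = 9.
(Structurally: 3 ring(s) + 6 π bond(s) = 9.)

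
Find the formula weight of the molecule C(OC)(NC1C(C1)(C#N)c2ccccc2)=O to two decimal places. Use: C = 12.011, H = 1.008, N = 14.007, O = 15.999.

Molecular formula: C12H12N2O2.
M = 12×12.011 + 12×1.008 + 2×14.007 + 2×15.999 = 216.24 g/mol.

216.24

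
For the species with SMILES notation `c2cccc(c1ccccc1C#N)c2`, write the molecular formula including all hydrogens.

Heavy atoms from the SMILES: 13 C, 1 N.
Implicit hydrogens by atom environment:
  9 × C (aromatic): 1 H each → 9
  3 × C (aromatic): no H
  1 × C: no H
  1 × N: no H
  Total hydrogens = 9.
Molecular formula: C13H9N

C13H9N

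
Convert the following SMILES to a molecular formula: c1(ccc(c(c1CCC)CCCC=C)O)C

C15H22O

Heavy atoms from the SMILES: 15 C, 1 O.
Implicit hydrogens by atom environment:
  6 × C: 2 H each → 12
  4 × C (aromatic): no H
  2 × C: 3 H each → 6
  2 × C (aromatic): 1 H each → 2
  1 × C: 1 H
  1 × O: 1 H
  Total hydrogens = 22.
Molecular formula: C15H22O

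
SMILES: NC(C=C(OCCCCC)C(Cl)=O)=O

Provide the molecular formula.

C9H14ClNO3

Heavy atoms from the SMILES: 9 C, 1 Cl, 1 N, 3 O.
Implicit hydrogens by atom environment:
  4 × C: 2 H each → 8
  3 × C: no H
  3 × O: no H
  1 × C: 3 H
  1 × C: 1 H
  1 × Cl: no H
  1 × N: 2 H
  Total hydrogens = 14.
Molecular formula: C9H14ClNO3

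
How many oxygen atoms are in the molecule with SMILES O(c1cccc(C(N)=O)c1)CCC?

The symbol for oxygen appears 2 times in the SMILES.

2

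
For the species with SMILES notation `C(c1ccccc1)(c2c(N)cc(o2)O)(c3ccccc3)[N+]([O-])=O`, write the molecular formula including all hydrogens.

Heavy atoms from the SMILES: 17 C, 2 N, 4 O.
Implicit hydrogens by atom environment:
  11 × C (aromatic): 1 H each → 11
  5 × C (aromatic): no H
  1 × C: no H
  1 × N: 2 H
  1 × N (charge +1): no H
  1 × O: 1 H
  1 × O (aromatic): no H
  1 × O: no H
  1 × O (charge -1): no H
  Total hydrogens = 14.
Molecular formula: C17H14N2O4

C17H14N2O4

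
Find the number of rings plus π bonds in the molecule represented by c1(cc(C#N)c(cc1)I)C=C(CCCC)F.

Molecular formula from the SMILES: C13H13FIN.
DoU = (2C + 2 + N − H − X)/2 = (2·13 + 2 + 1 − 13 − 2)/2 = 14/2 = 7.
(Structurally: 1 ring(s) + 6 π bond(s) = 7.)

7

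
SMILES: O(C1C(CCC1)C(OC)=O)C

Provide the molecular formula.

Heavy atoms from the SMILES: 8 C, 3 O.
Implicit hydrogens by atom environment:
  3 × C: 2 H each → 6
  3 × O: no H
  2 × C: 3 H each → 6
  2 × C: 1 H each → 2
  1 × C: no H
  Total hydrogens = 14.
Molecular formula: C8H14O3

C8H14O3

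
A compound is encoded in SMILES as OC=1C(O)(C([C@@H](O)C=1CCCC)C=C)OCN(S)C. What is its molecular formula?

C13H23NO4S

Heavy atoms from the SMILES: 13 C, 1 N, 4 O, 1 S.
Implicit hydrogens by atom environment:
  5 × C: 2 H each → 10
  3 × C: 1 H each → 3
  3 × C: no H
  3 × O: 1 H each → 3
  2 × C: 3 H each → 6
  1 × N: no H
  1 × O: no H
  1 × S: 1 H
  Total hydrogens = 23.
Molecular formula: C13H23NO4S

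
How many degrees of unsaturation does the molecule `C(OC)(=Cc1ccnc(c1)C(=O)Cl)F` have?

6

Molecular formula from the SMILES: C9H7ClFNO2.
DoU = (2C + 2 + N − H − X)/2 = (2·9 + 2 + 1 − 7 − 2)/2 = 12/2 = 6.
(Structurally: 1 ring(s) + 5 π bond(s) = 6.)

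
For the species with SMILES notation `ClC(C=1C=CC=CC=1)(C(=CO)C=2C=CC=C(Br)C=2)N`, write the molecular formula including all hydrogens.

C15H13BrClNO

Heavy atoms from the SMILES: 1 Br, 15 C, 1 Cl, 1 N, 1 O.
Implicit hydrogens by atom environment:
  9 × C (aromatic): 1 H each → 9
  3 × C (aromatic): no H
  2 × C: no H
  1 × Br: no H
  1 × C: 1 H
  1 × Cl: no H
  1 × N: 2 H
  1 × O: 1 H
  Total hydrogens = 13.
Molecular formula: C15H13BrClNO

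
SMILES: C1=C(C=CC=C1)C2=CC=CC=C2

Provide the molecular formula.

Heavy atoms from the SMILES: 12 C.
Implicit hydrogens by atom environment:
  10 × C (aromatic): 1 H each → 10
  2 × C (aromatic): no H
  Total hydrogens = 10.
Molecular formula: C12H10

C12H10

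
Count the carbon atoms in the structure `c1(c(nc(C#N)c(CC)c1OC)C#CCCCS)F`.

The symbol for carbon appears 14 times in the SMILES. Lowercase c denotes aromatic carbon and counts toward C.

14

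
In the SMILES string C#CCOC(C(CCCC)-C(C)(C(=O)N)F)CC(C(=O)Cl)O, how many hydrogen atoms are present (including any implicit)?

23

Hydrogens are implicit in SMILES; fill each atom to its normal valence:
  5 × C: 2 H each → 10
  4 × C: 1 H each → 4
  4 × C: no H
  3 × O: no H
  2 × C: 3 H each → 6
  1 × Cl: no H
  1 × F: no H
  1 × N: 2 H
  1 × O: 1 H
  Total hydrogens = 23.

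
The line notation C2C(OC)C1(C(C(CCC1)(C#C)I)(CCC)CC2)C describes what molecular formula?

Heavy atoms from the SMILES: 17 C, 1 I, 1 O.
Implicit hydrogens by atom environment:
  8 × C: 2 H each → 16
  4 × C: no H
  3 × C: 3 H each → 9
  2 × C: 1 H each → 2
  1 × I: no H
  1 × O: no H
  Total hydrogens = 27.
Molecular formula: C17H27IO

C17H27IO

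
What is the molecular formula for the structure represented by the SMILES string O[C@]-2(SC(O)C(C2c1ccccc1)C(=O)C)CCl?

Heavy atoms from the SMILES: 13 C, 1 Cl, 3 O, 1 S.
Implicit hydrogens by atom environment:
  5 × C (aromatic): 1 H each → 5
  3 × C: 1 H each → 3
  2 × C: no H
  2 × O: 1 H each → 2
  1 × C: 3 H
  1 × C: 2 H
  1 × C (aromatic): no H
  1 × Cl: no H
  1 × O: no H
  1 × S: no H
  Total hydrogens = 15.
Molecular formula: C13H15ClO3S

C13H15ClO3S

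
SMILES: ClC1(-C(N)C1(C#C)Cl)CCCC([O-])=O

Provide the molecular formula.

C9H10Cl2NO2-

Heavy atoms from the SMILES: 9 C, 2 Cl, 1 N, 2 O.
Implicit hydrogens by atom environment:
  4 × C: no H
  3 × C: 2 H each → 6
  2 × C: 1 H each → 2
  2 × Cl: no H
  1 × N: 2 H
  1 × O: no H
  1 × O (charge -1): no H
  Total hydrogens = 10.
Net charge -1.
Molecular formula: C9H10Cl2NO2-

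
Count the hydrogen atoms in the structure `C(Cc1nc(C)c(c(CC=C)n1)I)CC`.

17

Hydrogens are implicit in SMILES; fill each atom to its normal valence:
  5 × C: 2 H each → 10
  4 × C (aromatic): no H
  2 × C: 3 H each → 6
  2 × N (aromatic): no H
  1 × C: 1 H
  1 × I: no H
  Total hydrogens = 17.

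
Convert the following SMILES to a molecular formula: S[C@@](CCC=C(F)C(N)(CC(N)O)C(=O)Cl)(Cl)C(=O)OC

C11H17Cl2FN2O4S

Heavy atoms from the SMILES: 11 C, 2 Cl, 1 F, 2 N, 4 O, 1 S.
Implicit hydrogens by atom environment:
  5 × C: no H
  3 × C: 2 H each → 6
  3 × O: no H
  2 × C: 1 H each → 2
  2 × Cl: no H
  2 × N: 2 H each → 4
  1 × C: 3 H
  1 × F: no H
  1 × O: 1 H
  1 × S: 1 H
  Total hydrogens = 17.
Molecular formula: C11H17Cl2FN2O4S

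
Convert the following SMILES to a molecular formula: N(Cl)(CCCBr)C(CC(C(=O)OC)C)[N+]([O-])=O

C9H16BrClN2O4

Heavy atoms from the SMILES: 1 Br, 9 C, 1 Cl, 2 N, 4 O.
Implicit hydrogens by atom environment:
  4 × C: 2 H each → 8
  3 × O: no H
  2 × C: 3 H each → 6
  2 × C: 1 H each → 2
  1 × Br: no H
  1 × C: no H
  1 × Cl: no H
  1 × N: no H
  1 × N (charge +1): no H
  1 × O (charge -1): no H
  Total hydrogens = 16.
Molecular formula: C9H16BrClN2O4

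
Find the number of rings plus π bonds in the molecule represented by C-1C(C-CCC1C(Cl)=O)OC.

Molecular formula from the SMILES: C8H13ClO2.
DoU = (2C + 2 + N − H − X)/2 = (2·8 + 2 + 0 − 13 − 1)/2 = 4/2 = 2.
(Structurally: 1 ring(s) + 1 π bond(s) = 2.)

2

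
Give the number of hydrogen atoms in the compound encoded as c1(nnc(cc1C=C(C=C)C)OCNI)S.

12

Hydrogens are implicit in SMILES; fill each atom to its normal valence:
  3 × C (aromatic): no H
  2 × C: 2 H each → 4
  2 × C: 1 H each → 2
  2 × N (aromatic): no H
  1 × C: 3 H
  1 × C (aromatic): 1 H
  1 × C: no H
  1 × I: no H
  1 × N: 1 H
  1 × O: no H
  1 × S: 1 H
  Total hydrogens = 12.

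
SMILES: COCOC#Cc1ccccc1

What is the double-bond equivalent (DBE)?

6

Molecular formula from the SMILES: C10H10O2.
DoU = (2C + 2 + N − H − X)/2 = (2·10 + 2 + 0 − 10 − 0)/2 = 12/2 = 6.
(Structurally: 1 ring(s) + 5 π bond(s) = 6.)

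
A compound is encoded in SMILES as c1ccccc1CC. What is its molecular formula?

C8H10

Heavy atoms from the SMILES: 8 C.
Implicit hydrogens by atom environment:
  5 × C (aromatic): 1 H each → 5
  1 × C: 3 H
  1 × C: 2 H
  1 × C (aromatic): no H
  Total hydrogens = 10.
Molecular formula: C8H10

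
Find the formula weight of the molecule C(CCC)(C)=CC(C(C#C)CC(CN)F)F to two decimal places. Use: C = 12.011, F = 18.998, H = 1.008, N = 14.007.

229.31

Molecular formula: C13H21F2N.
M = 13×12.011 + 2×18.998 + 21×1.008 + 1×14.007 = 229.31 g/mol.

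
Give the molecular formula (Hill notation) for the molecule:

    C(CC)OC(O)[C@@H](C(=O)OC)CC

C9H18O4

Heavy atoms from the SMILES: 9 C, 4 O.
Implicit hydrogens by atom environment:
  3 × C: 3 H each → 9
  3 × C: 2 H each → 6
  3 × O: no H
  2 × C: 1 H each → 2
  1 × C: no H
  1 × O: 1 H
  Total hydrogens = 18.
Molecular formula: C9H18O4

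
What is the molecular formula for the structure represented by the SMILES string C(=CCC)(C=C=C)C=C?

C9H12

Heavy atoms from the SMILES: 9 C.
Implicit hydrogens by atom environment:
  3 × C: 2 H each → 6
  3 × C: 1 H each → 3
  2 × C: no H
  1 × C: 3 H
  Total hydrogens = 12.
Molecular formula: C9H12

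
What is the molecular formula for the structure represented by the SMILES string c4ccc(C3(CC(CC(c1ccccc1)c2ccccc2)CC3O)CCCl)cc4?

Heavy atoms from the SMILES: 27 C, 1 Cl, 1 O.
Implicit hydrogens by atom environment:
  15 × C (aromatic): 1 H each → 15
  5 × C: 2 H each → 10
  3 × C: 1 H each → 3
  3 × C (aromatic): no H
  1 × C: no H
  1 × Cl: no H
  1 × O: 1 H
  Total hydrogens = 29.
Molecular formula: C27H29ClO

C27H29ClO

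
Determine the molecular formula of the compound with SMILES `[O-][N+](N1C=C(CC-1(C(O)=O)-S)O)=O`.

Heavy atoms from the SMILES: 5 C, 2 N, 5 O, 1 S.
Implicit hydrogens by atom environment:
  3 × C: no H
  2 × O: 1 H each → 2
  2 × O: no H
  1 × C: 2 H
  1 × C: 1 H
  1 × N: no H
  1 × N (charge +1): no H
  1 × O (charge -1): no H
  1 × S: 1 H
  Total hydrogens = 6.
Molecular formula: C5H6N2O5S

C5H6N2O5S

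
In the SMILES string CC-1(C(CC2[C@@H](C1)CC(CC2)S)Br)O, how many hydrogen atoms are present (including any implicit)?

19

Hydrogens are implicit in SMILES; fill each atom to its normal valence:
  5 × C: 2 H each → 10
  4 × C: 1 H each → 4
  1 × Br: no H
  1 × C: 3 H
  1 × C: no H
  1 × O: 1 H
  1 × S: 1 H
  Total hydrogens = 19.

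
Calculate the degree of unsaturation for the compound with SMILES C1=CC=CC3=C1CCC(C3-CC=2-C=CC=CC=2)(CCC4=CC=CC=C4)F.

Molecular formula from the SMILES: C25H25F.
DoU = (2C + 2 + N − H − X)/2 = (2·25 + 2 + 0 − 25 − 1)/2 = 26/2 = 13.
(Structurally: 4 ring(s) + 9 π bond(s) = 13.)

13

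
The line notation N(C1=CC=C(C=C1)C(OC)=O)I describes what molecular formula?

C8H8INO2

Heavy atoms from the SMILES: 8 C, 1 I, 1 N, 2 O.
Implicit hydrogens by atom environment:
  4 × C (aromatic): 1 H each → 4
  2 × C (aromatic): no H
  2 × O: no H
  1 × C: 3 H
  1 × C: no H
  1 × I: no H
  1 × N: 1 H
  Total hydrogens = 8.
Molecular formula: C8H8INO2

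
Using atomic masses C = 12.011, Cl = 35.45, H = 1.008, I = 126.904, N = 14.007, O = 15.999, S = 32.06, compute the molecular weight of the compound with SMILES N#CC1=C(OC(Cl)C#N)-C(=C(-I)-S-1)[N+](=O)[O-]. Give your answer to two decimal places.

Molecular formula: C7HClIN3O3S.
M = 7×12.011 + 1×35.45 + 1×1.008 + 1×126.904 + 3×14.007 + 3×15.999 + 1×32.06 = 369.52 g/mol.

369.52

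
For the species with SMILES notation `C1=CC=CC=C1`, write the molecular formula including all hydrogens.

C6H6

Heavy atoms from the SMILES: 6 C.
Implicit hydrogens by atom environment:
  6 × C (aromatic): 1 H each → 6
  Total hydrogens = 6.
Molecular formula: C6H6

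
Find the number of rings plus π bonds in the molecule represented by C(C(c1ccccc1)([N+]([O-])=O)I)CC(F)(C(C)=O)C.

6

Molecular formula from the SMILES: C13H15FINO3.
DoU = (2C + 2 + N − H − X)/2 = (2·13 + 2 + 1 − 15 − 2)/2 = 12/2 = 6.
(Structurally: 1 ring(s) + 5 π bond(s) = 6.)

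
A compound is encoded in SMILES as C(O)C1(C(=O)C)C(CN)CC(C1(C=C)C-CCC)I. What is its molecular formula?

Heavy atoms from the SMILES: 15 C, 1 I, 1 N, 2 O.
Implicit hydrogens by atom environment:
  7 × C: 2 H each → 14
  3 × C: 1 H each → 3
  3 × C: no H
  2 × C: 3 H each → 6
  1 × I: no H
  1 × N: 2 H
  1 × O: 1 H
  1 × O: no H
  Total hydrogens = 26.
Molecular formula: C15H26INO2

C15H26INO2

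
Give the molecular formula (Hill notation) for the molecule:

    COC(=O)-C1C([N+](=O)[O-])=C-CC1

Heavy atoms from the SMILES: 7 C, 1 N, 4 O.
Implicit hydrogens by atom environment:
  3 × O: no H
  2 × C: 2 H each → 4
  2 × C: 1 H each → 2
  2 × C: no H
  1 × C: 3 H
  1 × N (charge +1): no H
  1 × O (charge -1): no H
  Total hydrogens = 9.
Molecular formula: C7H9NO4

C7H9NO4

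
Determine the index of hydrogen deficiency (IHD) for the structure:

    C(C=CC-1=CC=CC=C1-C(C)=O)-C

6

Molecular formula from the SMILES: C12H14O.
DoU = (2C + 2 + N − H − X)/2 = (2·12 + 2 + 0 − 14 − 0)/2 = 12/2 = 6.
(Structurally: 1 ring(s) + 5 π bond(s) = 6.)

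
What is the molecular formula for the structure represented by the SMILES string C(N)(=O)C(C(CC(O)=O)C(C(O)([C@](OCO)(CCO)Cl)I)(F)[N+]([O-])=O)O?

Heavy atoms from the SMILES: 11 C, 1 Cl, 1 F, 1 I, 2 N, 10 O.
Implicit hydrogens by atom environment:
  5 × C: no H
  5 × O: 1 H each → 5
  4 × C: 2 H each → 8
  4 × O: no H
  2 × C: 1 H each → 2
  1 × Cl: no H
  1 × F: no H
  1 × I: no H
  1 × N: 2 H
  1 × N (charge +1): no H
  1 × O (charge -1): no H
  Total hydrogens = 17.
Molecular formula: C11H17ClFIN2O10

C11H17ClFIN2O10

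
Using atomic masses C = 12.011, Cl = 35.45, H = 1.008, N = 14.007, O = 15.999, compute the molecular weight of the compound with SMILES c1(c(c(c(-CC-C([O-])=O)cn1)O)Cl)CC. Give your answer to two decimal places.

Molecular formula: C10H11ClNO3-.
M = 10×12.011 + 1×35.45 + 11×1.008 + 1×14.007 + 3×15.999 = 228.65 g/mol.

228.65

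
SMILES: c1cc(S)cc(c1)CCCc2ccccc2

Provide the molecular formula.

Heavy atoms from the SMILES: 15 C, 1 S.
Implicit hydrogens by atom environment:
  9 × C (aromatic): 1 H each → 9
  3 × C: 2 H each → 6
  3 × C (aromatic): no H
  1 × S: 1 H
  Total hydrogens = 16.
Molecular formula: C15H16S

C15H16S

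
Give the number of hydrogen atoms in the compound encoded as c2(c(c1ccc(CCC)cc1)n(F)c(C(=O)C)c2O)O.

Hydrogens are implicit in SMILES; fill each atom to its normal valence:
  6 × C (aromatic): no H
  4 × C (aromatic): 1 H each → 4
  2 × C: 3 H each → 6
  2 × C: 2 H each → 4
  2 × O: 1 H each → 2
  1 × C: no H
  1 × F: no H
  1 × N (aromatic): no H
  1 × O: no H
  Total hydrogens = 16.

16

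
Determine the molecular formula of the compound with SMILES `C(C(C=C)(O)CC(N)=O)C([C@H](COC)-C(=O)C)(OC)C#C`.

Heavy atoms from the SMILES: 15 C, 1 N, 5 O.
Implicit hydrogens by atom environment:
  5 × C: no H
  4 × C: 2 H each → 8
  4 × O: no H
  3 × C: 3 H each → 9
  3 × C: 1 H each → 3
  1 × N: 2 H
  1 × O: 1 H
  Total hydrogens = 23.
Molecular formula: C15H23NO5

C15H23NO5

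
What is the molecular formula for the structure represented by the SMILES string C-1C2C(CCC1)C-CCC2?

C10H18

Heavy atoms from the SMILES: 10 C.
Implicit hydrogens by atom environment:
  8 × C: 2 H each → 16
  2 × C: 1 H each → 2
  Total hydrogens = 18.
Molecular formula: C10H18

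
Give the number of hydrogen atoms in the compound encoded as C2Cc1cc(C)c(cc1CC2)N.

Hydrogens are implicit in SMILES; fill each atom to its normal valence:
  4 × C: 2 H each → 8
  4 × C (aromatic): no H
  2 × C (aromatic): 1 H each → 2
  1 × C: 3 H
  1 × N: 2 H
  Total hydrogens = 15.

15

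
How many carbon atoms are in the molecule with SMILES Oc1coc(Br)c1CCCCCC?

The symbol for carbon appears 10 times in the SMILES. Lowercase c denotes aromatic carbon and counts toward C.

10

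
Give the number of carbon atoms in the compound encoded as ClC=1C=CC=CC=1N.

The symbol for carbon appears 6 times in the SMILES. (Cl is a single chlorine, not C + l.)

6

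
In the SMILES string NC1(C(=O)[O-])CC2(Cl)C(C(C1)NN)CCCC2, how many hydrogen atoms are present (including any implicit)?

Hydrogens are implicit in SMILES; fill each atom to its normal valence:
  6 × C: 2 H each → 12
  3 × C: no H
  2 × C: 1 H each → 2
  2 × N: 2 H each → 4
  1 × Cl: no H
  1 × N: 1 H
  1 × O: no H
  1 × O (charge -1): no H
  Total hydrogens = 19.

19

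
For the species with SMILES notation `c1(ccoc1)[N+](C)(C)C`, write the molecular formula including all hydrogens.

Heavy atoms from the SMILES: 7 C, 1 N, 1 O.
Implicit hydrogens by atom environment:
  3 × C: 3 H each → 9
  3 × C (aromatic): 1 H each → 3
  1 × C (aromatic): no H
  1 × N (charge +1): no H
  1 × O (aromatic): no H
  Total hydrogens = 12.
Net charge +1.
Molecular formula: C7H12NO+

C7H12NO+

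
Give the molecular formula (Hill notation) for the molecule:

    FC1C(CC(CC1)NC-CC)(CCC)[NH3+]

C12H26FN2+

Heavy atoms from the SMILES: 12 C, 1 F, 2 N.
Implicit hydrogens by atom environment:
  7 × C: 2 H each → 14
  2 × C: 3 H each → 6
  2 × C: 1 H each → 2
  1 × C: no H
  1 × F: no H
  1 × N (charge +1): 3 H
  1 × N: 1 H
  Total hydrogens = 26.
Net charge +1.
Molecular formula: C12H26FN2+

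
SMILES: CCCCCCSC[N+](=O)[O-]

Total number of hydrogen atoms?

Hydrogens are implicit in SMILES; fill each atom to its normal valence:
  6 × C: 2 H each → 12
  1 × C: 3 H
  1 × N (charge +1): no H
  1 × O: no H
  1 × O (charge -1): no H
  1 × S: no H
  Total hydrogens = 15.

15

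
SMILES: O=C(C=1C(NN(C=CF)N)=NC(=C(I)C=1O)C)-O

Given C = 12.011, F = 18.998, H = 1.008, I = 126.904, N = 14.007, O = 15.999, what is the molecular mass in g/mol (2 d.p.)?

Molecular formula: C9H10FIN4O3.
M = 9×12.011 + 1×18.998 + 10×1.008 + 1×126.904 + 4×14.007 + 3×15.999 = 368.11 g/mol.

368.11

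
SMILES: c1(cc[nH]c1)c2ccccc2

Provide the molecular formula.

C10H9N

Heavy atoms from the SMILES: 10 C, 1 N.
Implicit hydrogens by atom environment:
  8 × C (aromatic): 1 H each → 8
  2 × C (aromatic): no H
  1 × N (aromatic): 1 H
  Total hydrogens = 9.
Molecular formula: C10H9N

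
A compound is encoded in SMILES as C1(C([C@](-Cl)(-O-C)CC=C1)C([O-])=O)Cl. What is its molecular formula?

Heavy atoms from the SMILES: 8 C, 2 Cl, 3 O.
Implicit hydrogens by atom environment:
  4 × C: 1 H each → 4
  2 × C: no H
  2 × Cl: no H
  2 × O: no H
  1 × C: 3 H
  1 × C: 2 H
  1 × O (charge -1): no H
  Total hydrogens = 9.
Net charge -1.
Molecular formula: C8H9Cl2O3-

C8H9Cl2O3-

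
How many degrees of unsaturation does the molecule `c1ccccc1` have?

4

Molecular formula from the SMILES: C6H6.
DoU = (2C + 2 + N − H − X)/2 = (2·6 + 2 + 0 − 6 − 0)/2 = 8/2 = 4.
(Structurally: 1 ring(s) + 3 π bond(s) = 4.)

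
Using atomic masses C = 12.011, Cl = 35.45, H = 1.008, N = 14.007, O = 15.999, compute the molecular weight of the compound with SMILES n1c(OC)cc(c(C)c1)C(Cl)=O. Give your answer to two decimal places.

Molecular formula: C8H8ClNO2.
M = 8×12.011 + 1×35.45 + 8×1.008 + 1×14.007 + 2×15.999 = 185.61 g/mol.

185.61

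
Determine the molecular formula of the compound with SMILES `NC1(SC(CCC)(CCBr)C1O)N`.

C8H17BrN2OS

Heavy atoms from the SMILES: 1 Br, 8 C, 2 N, 1 O, 1 S.
Implicit hydrogens by atom environment:
  4 × C: 2 H each → 8
  2 × C: no H
  2 × N: 2 H each → 4
  1 × Br: no H
  1 × C: 3 H
  1 × C: 1 H
  1 × O: 1 H
  1 × S: no H
  Total hydrogens = 17.
Molecular formula: C8H17BrN2OS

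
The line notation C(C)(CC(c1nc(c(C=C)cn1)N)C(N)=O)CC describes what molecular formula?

Heavy atoms from the SMILES: 13 C, 4 N, 1 O.
Implicit hydrogens by atom environment:
  3 × C: 2 H each → 6
  3 × C: 1 H each → 3
  3 × C (aromatic): no H
  2 × C: 3 H each → 6
  2 × N: 2 H each → 4
  2 × N (aromatic): no H
  1 × C (aromatic): 1 H
  1 × C: no H
  1 × O: no H
  Total hydrogens = 20.
Molecular formula: C13H20N4O

C13H20N4O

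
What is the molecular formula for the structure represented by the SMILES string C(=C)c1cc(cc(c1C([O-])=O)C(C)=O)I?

C11H8IO3-

Heavy atoms from the SMILES: 11 C, 1 I, 3 O.
Implicit hydrogens by atom environment:
  4 × C (aromatic): no H
  2 × C (aromatic): 1 H each → 2
  2 × C: no H
  2 × O: no H
  1 × C: 3 H
  1 × C: 2 H
  1 × C: 1 H
  1 × I: no H
  1 × O (charge -1): no H
  Total hydrogens = 8.
Net charge -1.
Molecular formula: C11H8IO3-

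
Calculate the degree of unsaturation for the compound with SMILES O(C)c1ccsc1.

Molecular formula from the SMILES: C5H6OS.
DoU = (2C + 2 + N − H − X)/2 = (2·5 + 2 + 0 − 6 − 0)/2 = 6/2 = 3.
(Structurally: 1 ring(s) + 2 π bond(s) = 3.)

3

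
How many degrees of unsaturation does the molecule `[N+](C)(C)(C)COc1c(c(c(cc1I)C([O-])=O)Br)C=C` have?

Molecular formula from the SMILES: C13H15BrINO3.
DoU = (2C + 2 + N − H − X)/2 = (2·13 + 2 + 1 − 15 − 2)/2 = 12/2 = 6.
(Structurally: 1 ring(s) + 5 π bond(s) = 6.)

6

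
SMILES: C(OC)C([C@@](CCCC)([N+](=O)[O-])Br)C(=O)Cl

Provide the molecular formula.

C9H15BrClNO4

Heavy atoms from the SMILES: 1 Br, 9 C, 1 Cl, 1 N, 4 O.
Implicit hydrogens by atom environment:
  4 × C: 2 H each → 8
  3 × O: no H
  2 × C: 3 H each → 6
  2 × C: no H
  1 × Br: no H
  1 × C: 1 H
  1 × Cl: no H
  1 × N (charge +1): no H
  1 × O (charge -1): no H
  Total hydrogens = 15.
Molecular formula: C9H15BrClNO4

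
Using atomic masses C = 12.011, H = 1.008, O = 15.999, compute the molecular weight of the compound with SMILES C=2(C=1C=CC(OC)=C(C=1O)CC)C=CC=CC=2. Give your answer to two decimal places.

Molecular formula: C15H16O2.
M = 15×12.011 + 16×1.008 + 2×15.999 = 228.29 g/mol.

228.29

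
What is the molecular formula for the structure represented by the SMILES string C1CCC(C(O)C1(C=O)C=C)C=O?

Heavy atoms from the SMILES: 10 C, 3 O.
Implicit hydrogens by atom environment:
  5 × C: 1 H each → 5
  4 × C: 2 H each → 8
  2 × O: no H
  1 × C: no H
  1 × O: 1 H
  Total hydrogens = 14.
Molecular formula: C10H14O3

C10H14O3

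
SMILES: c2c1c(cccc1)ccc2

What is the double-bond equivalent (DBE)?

7

Molecular formula from the SMILES: C10H8.
DoU = (2C + 2 + N − H − X)/2 = (2·10 + 2 + 0 − 8 − 0)/2 = 14/2 = 7.
(Structurally: 2 ring(s) + 5 π bond(s) = 7.)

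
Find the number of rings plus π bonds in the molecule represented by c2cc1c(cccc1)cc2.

Molecular formula from the SMILES: C10H8.
DoU = (2C + 2 + N − H − X)/2 = (2·10 + 2 + 0 − 8 − 0)/2 = 14/2 = 7.
(Structurally: 2 ring(s) + 5 π bond(s) = 7.)

7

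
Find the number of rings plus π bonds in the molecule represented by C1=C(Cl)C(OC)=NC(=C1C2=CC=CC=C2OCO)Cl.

Molecular formula from the SMILES: C13H11Cl2NO3.
DoU = (2C + 2 + N − H − X)/2 = (2·13 + 2 + 1 − 11 − 2)/2 = 16/2 = 8.
(Structurally: 2 ring(s) + 6 π bond(s) = 8.)

8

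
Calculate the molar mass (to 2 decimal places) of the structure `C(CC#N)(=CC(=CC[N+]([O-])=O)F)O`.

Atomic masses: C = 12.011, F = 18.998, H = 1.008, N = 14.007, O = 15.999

186.14

Molecular formula: C7H7FN2O3.
M = 7×12.011 + 1×18.998 + 7×1.008 + 2×14.007 + 3×15.999 = 186.14 g/mol.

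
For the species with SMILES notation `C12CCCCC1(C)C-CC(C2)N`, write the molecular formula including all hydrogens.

C11H21N

Heavy atoms from the SMILES: 11 C, 1 N.
Implicit hydrogens by atom environment:
  7 × C: 2 H each → 14
  2 × C: 1 H each → 2
  1 × C: 3 H
  1 × C: no H
  1 × N: 2 H
  Total hydrogens = 21.
Molecular formula: C11H21N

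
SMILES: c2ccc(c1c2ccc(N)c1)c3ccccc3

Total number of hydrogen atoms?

13

Hydrogens are implicit in SMILES; fill each atom to its normal valence:
  11 × C (aromatic): 1 H each → 11
  5 × C (aromatic): no H
  1 × N: 2 H
  Total hydrogens = 13.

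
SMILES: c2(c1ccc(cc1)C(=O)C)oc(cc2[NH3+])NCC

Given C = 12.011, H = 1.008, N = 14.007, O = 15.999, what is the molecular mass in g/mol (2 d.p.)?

Molecular formula: C14H17N2O2+.
M = 14×12.011 + 17×1.008 + 2×14.007 + 2×15.999 = 245.30 g/mol.

245.30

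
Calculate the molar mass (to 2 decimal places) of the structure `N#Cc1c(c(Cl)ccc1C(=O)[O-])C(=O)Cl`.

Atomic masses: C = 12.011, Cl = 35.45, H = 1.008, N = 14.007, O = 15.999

243.02

Molecular formula: C9H2Cl2NO3-.
M = 9×12.011 + 2×35.45 + 2×1.008 + 1×14.007 + 3×15.999 = 243.02 g/mol.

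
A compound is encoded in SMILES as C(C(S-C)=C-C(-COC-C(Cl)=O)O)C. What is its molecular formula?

Heavy atoms from the SMILES: 9 C, 1 Cl, 3 O, 1 S.
Implicit hydrogens by atom environment:
  3 × C: 2 H each → 6
  2 × C: 3 H each → 6
  2 × C: 1 H each → 2
  2 × C: no H
  2 × O: no H
  1 × Cl: no H
  1 × O: 1 H
  1 × S: no H
  Total hydrogens = 15.
Molecular formula: C9H15ClO3S

C9H15ClO3S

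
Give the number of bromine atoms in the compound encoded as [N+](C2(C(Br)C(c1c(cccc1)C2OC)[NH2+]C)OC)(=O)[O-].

1

The symbol for bromine appears 1 time in the SMILES.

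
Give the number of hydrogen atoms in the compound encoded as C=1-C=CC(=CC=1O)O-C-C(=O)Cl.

7

Hydrogens are implicit in SMILES; fill each atom to its normal valence:
  4 × C (aromatic): 1 H each → 4
  2 × C (aromatic): no H
  2 × O: no H
  1 × C: 2 H
  1 × C: no H
  1 × Cl: no H
  1 × O: 1 H
  Total hydrogens = 7.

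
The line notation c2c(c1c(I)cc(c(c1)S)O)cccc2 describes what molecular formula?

Heavy atoms from the SMILES: 12 C, 1 I, 1 O, 1 S.
Implicit hydrogens by atom environment:
  7 × C (aromatic): 1 H each → 7
  5 × C (aromatic): no H
  1 × I: no H
  1 × O: 1 H
  1 × S: 1 H
  Total hydrogens = 9.
Molecular formula: C12H9IOS

C12H9IOS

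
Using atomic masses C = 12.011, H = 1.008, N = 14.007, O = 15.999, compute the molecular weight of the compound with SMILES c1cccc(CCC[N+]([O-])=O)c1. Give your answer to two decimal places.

Molecular formula: C9H11NO2.
M = 9×12.011 + 11×1.008 + 1×14.007 + 2×15.999 = 165.19 g/mol.

165.19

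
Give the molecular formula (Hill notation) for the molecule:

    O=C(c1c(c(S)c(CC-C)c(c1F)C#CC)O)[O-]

Heavy atoms from the SMILES: 13 C, 1 F, 3 O, 1 S.
Implicit hydrogens by atom environment:
  6 × C (aromatic): no H
  3 × C: no H
  2 × C: 3 H each → 6
  2 × C: 2 H each → 4
  1 × F: no H
  1 × O: 1 H
  1 × O: no H
  1 × O (charge -1): no H
  1 × S: 1 H
  Total hydrogens = 12.
Net charge -1.
Molecular formula: C13H12FO3S-

C13H12FO3S-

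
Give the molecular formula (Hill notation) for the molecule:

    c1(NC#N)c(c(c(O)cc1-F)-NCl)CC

C9H9ClFN3O

Heavy atoms from the SMILES: 9 C, 1 Cl, 1 F, 3 N, 1 O.
Implicit hydrogens by atom environment:
  5 × C (aromatic): no H
  2 × N: 1 H each → 2
  1 × C: 3 H
  1 × C: 2 H
  1 × C (aromatic): 1 H
  1 × C: no H
  1 × Cl: no H
  1 × F: no H
  1 × N: no H
  1 × O: 1 H
  Total hydrogens = 9.
Molecular formula: C9H9ClFN3O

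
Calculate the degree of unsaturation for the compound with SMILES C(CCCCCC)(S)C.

Molecular formula from the SMILES: C8H18S.
DoU = (2C + 2 + N − H − X)/2 = (2·8 + 2 + 0 − 18 − 0)/2 = 0/2 = 0.
(Structurally: 0 ring(s) + 0 π bond(s) = 0.)

0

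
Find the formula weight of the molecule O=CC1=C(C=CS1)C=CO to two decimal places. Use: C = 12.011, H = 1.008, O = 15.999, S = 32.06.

154.18

Molecular formula: C7H6O2S.
M = 7×12.011 + 6×1.008 + 2×15.999 + 1×32.06 = 154.18 g/mol.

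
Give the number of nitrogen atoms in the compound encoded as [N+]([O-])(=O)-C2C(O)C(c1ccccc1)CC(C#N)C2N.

The symbol for nitrogen appears 3 times in the SMILES.

3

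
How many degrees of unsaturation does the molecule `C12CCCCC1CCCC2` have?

2

Molecular formula from the SMILES: C10H18.
DoU = (2C + 2 + N − H − X)/2 = (2·10 + 2 + 0 − 18 − 0)/2 = 4/2 = 2.
(Structurally: 2 ring(s) + 0 π bond(s) = 2.)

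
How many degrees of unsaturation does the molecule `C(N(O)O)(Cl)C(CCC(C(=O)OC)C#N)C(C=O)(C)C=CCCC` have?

Molecular formula from the SMILES: C16H25ClN2O5.
DoU = (2C + 2 + N − H − X)/2 = (2·16 + 2 + 2 − 25 − 1)/2 = 10/2 = 5.
(Structurally: 0 ring(s) + 5 π bond(s) = 5.)

5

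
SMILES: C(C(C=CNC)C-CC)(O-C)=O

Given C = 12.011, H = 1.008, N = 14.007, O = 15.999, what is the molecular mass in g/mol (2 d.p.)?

Molecular formula: C9H17NO2.
M = 9×12.011 + 17×1.008 + 1×14.007 + 2×15.999 = 171.24 g/mol.

171.24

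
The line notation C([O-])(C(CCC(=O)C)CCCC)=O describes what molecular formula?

Heavy atoms from the SMILES: 10 C, 3 O.
Implicit hydrogens by atom environment:
  5 × C: 2 H each → 10
  2 × C: 3 H each → 6
  2 × C: no H
  2 × O: no H
  1 × C: 1 H
  1 × O (charge -1): no H
  Total hydrogens = 17.
Net charge -1.
Molecular formula: C10H17O3-

C10H17O3-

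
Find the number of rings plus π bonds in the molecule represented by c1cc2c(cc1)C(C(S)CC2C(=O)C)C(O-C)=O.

7

Molecular formula from the SMILES: C14H16O3S.
DoU = (2C + 2 + N − H − X)/2 = (2·14 + 2 + 0 − 16 − 0)/2 = 14/2 = 7.
(Structurally: 2 ring(s) + 5 π bond(s) = 7.)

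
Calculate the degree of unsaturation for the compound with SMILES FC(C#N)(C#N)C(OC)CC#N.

6

Molecular formula from the SMILES: C7H6FN3O.
DoU = (2C + 2 + N − H − X)/2 = (2·7 + 2 + 3 − 6 − 1)/2 = 12/2 = 6.
(Structurally: 0 ring(s) + 6 π bond(s) = 6.)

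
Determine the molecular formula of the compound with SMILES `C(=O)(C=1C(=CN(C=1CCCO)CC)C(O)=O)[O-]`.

Heavy atoms from the SMILES: 11 C, 1 N, 5 O.
Implicit hydrogens by atom environment:
  4 × C: 2 H each → 8
  3 × C (aromatic): no H
  2 × C: no H
  2 × O: 1 H each → 2
  2 × O: no H
  1 × C: 3 H
  1 × C (aromatic): 1 H
  1 × N (aromatic): no H
  1 × O (charge -1): no H
  Total hydrogens = 14.
Net charge -1.
Molecular formula: C11H14NO5-

C11H14NO5-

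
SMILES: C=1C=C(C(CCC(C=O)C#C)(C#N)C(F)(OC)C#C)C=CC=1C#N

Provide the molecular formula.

Heavy atoms from the SMILES: 19 C, 1 F, 2 N, 2 O.
Implicit hydrogens by atom environment:
  6 × C: no H
  4 × C (aromatic): 1 H each → 4
  4 × C: 1 H each → 4
  2 × C: 2 H each → 4
  2 × C (aromatic): no H
  2 × N: no H
  2 × O: no H
  1 × C: 3 H
  1 × F: no H
  Total hydrogens = 15.
Molecular formula: C19H15FN2O2

C19H15FN2O2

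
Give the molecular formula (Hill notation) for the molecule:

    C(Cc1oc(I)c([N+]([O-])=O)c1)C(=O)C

Heavy atoms from the SMILES: 8 C, 1 I, 1 N, 4 O.
Implicit hydrogens by atom environment:
  3 × C (aromatic): no H
  2 × C: 2 H each → 4
  2 × O: no H
  1 × C: 3 H
  1 × C (aromatic): 1 H
  1 × C: no H
  1 × I: no H
  1 × N (charge +1): no H
  1 × O (aromatic): no H
  1 × O (charge -1): no H
  Total hydrogens = 8.
Molecular formula: C8H8INO4

C8H8INO4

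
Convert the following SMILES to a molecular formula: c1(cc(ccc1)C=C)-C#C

Heavy atoms from the SMILES: 10 C.
Implicit hydrogens by atom environment:
  4 × C (aromatic): 1 H each → 4
  2 × C: 1 H each → 2
  2 × C (aromatic): no H
  1 × C: 2 H
  1 × C: no H
  Total hydrogens = 8.
Molecular formula: C10H8

C10H8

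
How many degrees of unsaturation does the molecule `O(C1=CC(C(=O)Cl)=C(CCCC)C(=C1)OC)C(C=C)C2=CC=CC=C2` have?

Molecular formula from the SMILES: C21H23ClO3.
DoU = (2C + 2 + N − H − X)/2 = (2·21 + 2 + 0 − 23 − 1)/2 = 20/2 = 10.
(Structurally: 2 ring(s) + 8 π bond(s) = 10.)

10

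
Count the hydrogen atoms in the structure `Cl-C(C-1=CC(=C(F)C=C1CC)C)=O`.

10

Hydrogens are implicit in SMILES; fill each atom to its normal valence:
  4 × C (aromatic): no H
  2 × C: 3 H each → 6
  2 × C (aromatic): 1 H each → 2
  1 × C: 2 H
  1 × C: no H
  1 × Cl: no H
  1 × F: no H
  1 × O: no H
  Total hydrogens = 10.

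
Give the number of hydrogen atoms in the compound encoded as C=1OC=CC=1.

4

Hydrogens are implicit in SMILES; fill each atom to its normal valence:
  4 × C (aromatic): 1 H each → 4
  1 × O (aromatic): no H
  Total hydrogens = 4.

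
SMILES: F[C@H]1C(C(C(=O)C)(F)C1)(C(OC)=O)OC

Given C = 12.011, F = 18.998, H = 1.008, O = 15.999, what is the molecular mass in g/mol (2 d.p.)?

222.19

Molecular formula: C9H12F2O4.
M = 9×12.011 + 2×18.998 + 12×1.008 + 4×15.999 = 222.19 g/mol.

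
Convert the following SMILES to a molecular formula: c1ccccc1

Heavy atoms from the SMILES: 6 C.
Implicit hydrogens by atom environment:
  6 × C (aromatic): 1 H each → 6
  Total hydrogens = 6.
Molecular formula: C6H6

C6H6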